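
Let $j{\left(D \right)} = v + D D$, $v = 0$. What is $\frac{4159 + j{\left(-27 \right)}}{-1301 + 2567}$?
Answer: $\frac{2444}{633} \approx 3.861$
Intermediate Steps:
$j{\left(D \right)} = D^{2}$ ($j{\left(D \right)} = 0 + D D = 0 + D^{2} = D^{2}$)
$\frac{4159 + j{\left(-27 \right)}}{-1301 + 2567} = \frac{4159 + \left(-27\right)^{2}}{-1301 + 2567} = \frac{4159 + 729}{1266} = 4888 \cdot \frac{1}{1266} = \frac{2444}{633}$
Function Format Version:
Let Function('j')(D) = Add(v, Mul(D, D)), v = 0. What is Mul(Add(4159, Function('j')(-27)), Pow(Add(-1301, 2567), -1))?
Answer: Rational(2444, 633) ≈ 3.8610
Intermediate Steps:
Function('j')(D) = Pow(D, 2) (Function('j')(D) = Add(0, Mul(D, D)) = Add(0, Pow(D, 2)) = Pow(D, 2))
Mul(Add(4159, Function('j')(-27)), Pow(Add(-1301, 2567), -1)) = Mul(Add(4159, Pow(-27, 2)), Pow(Add(-1301, 2567), -1)) = Mul(Add(4159, 729), Pow(1266, -1)) = Mul(4888, Rational(1, 1266)) = Rational(2444, 633)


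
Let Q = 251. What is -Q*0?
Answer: 0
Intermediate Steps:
-Q*0 = -251*0 = -1*0 = 0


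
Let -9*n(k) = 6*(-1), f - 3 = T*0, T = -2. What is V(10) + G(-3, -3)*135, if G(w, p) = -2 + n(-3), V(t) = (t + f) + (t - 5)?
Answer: -162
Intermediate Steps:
f = 3 (f = 3 - 2*0 = 3 + 0 = 3)
n(k) = ⅔ (n(k) = -2*(-1)/3 = -⅑*(-6) = ⅔)
V(t) = -2 + 2*t (V(t) = (t + 3) + (t - 5) = (3 + t) + (-5 + t) = -2 + 2*t)
G(w, p) = -4/3 (G(w, p) = -2 + ⅔ = -4/3)
V(10) + G(-3, -3)*135 = (-2 + 2*10) - 4/3*135 = (-2 + 20) - 180 = 18 - 180 = -162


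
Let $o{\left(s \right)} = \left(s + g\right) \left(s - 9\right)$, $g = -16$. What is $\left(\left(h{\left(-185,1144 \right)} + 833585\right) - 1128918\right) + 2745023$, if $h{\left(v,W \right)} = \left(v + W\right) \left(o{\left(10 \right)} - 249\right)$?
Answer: $2205145$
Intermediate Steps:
$o{\left(s \right)} = \left(-16 + s\right) \left(-9 + s\right)$ ($o{\left(s \right)} = \left(s - 16\right) \left(s - 9\right) = \left(-16 + s\right) \left(-9 + s\right)$)
$h{\left(v,W \right)} = - 255 W - 255 v$ ($h{\left(v,W \right)} = \left(v + W\right) \left(\left(144 + 10^{2} - 250\right) - 249\right) = \left(W + v\right) \left(\left(144 + 100 - 250\right) - 249\right) = \left(W + v\right) \left(-6 - 249\right) = \left(W + v\right) \left(-255\right) = - 255 W - 255 v$)
$\left(\left(h{\left(-185,1144 \right)} + 833585\right) - 1128918\right) + 2745023 = \left(\left(\left(\left(-255\right) 1144 - -47175\right) + 833585\right) - 1128918\right) + 2745023 = \left(\left(\left(-291720 + 47175\right) + 833585\right) - 1128918\right) + 2745023 = \left(\left(-244545 + 833585\right) - 1128918\right) + 2745023 = \left(589040 - 1128918\right) + 2745023 = -539878 + 2745023 = 2205145$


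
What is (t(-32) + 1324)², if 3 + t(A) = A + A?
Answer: 1580049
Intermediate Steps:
t(A) = -3 + 2*A (t(A) = -3 + (A + A) = -3 + 2*A)
(t(-32) + 1324)² = ((-3 + 2*(-32)) + 1324)² = ((-3 - 64) + 1324)² = (-67 + 1324)² = 1257² = 1580049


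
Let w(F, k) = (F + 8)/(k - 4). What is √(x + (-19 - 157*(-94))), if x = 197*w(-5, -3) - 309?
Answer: √702933/7 ≈ 119.77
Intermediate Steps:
w(F, k) = (8 + F)/(-4 + k)
x = -2754/7 (x = 197*((8 - 5)/(-4 - 3)) - 309 = 197*(3/(-7)) - 309 = 197*(-⅐*3) - 309 = 197*(-3/7) - 309 = -591/7 - 309 = -2754/7 ≈ -393.43)
√(x + (-19 - 157*(-94))) = √(-2754/7 + (-19 - 157*(-94))) = √(-2754/7 + (-19 + 14758)) = √(-2754/7 + 14739) = √(100419/7) = √702933/7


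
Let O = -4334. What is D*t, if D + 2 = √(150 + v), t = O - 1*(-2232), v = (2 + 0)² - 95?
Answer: 4204 - 2102*√59 ≈ -11942.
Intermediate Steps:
v = -91 (v = 2² - 95 = 4 - 95 = -91)
t = -2102 (t = -4334 - 1*(-2232) = -4334 + 2232 = -2102)
D = -2 + √59 (D = -2 + √(150 - 91) = -2 + √59 ≈ 5.6811)
D*t = (-2 + √59)*(-2102) = 4204 - 2102*√59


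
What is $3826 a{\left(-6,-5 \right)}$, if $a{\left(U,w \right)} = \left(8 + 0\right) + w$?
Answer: $11478$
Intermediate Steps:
$a{\left(U,w \right)} = 8 + w$
$3826 a{\left(-6,-5 \right)} = 3826 \left(8 - 5\right) = 3826 \cdot 3 = 11478$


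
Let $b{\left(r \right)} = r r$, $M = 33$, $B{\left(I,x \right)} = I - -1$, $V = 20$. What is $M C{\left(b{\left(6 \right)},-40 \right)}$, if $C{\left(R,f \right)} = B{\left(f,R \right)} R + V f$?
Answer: $-72732$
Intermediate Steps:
$B{\left(I,x \right)} = 1 + I$ ($B{\left(I,x \right)} = I + 1 = 1 + I$)
$b{\left(r \right)} = r^{2}$
$C{\left(R,f \right)} = 20 f + R \left(1 + f\right)$ ($C{\left(R,f \right)} = \left(1 + f\right) R + 20 f = R \left(1 + f\right) + 20 f = 20 f + R \left(1 + f\right)$)
$M C{\left(b{\left(6 \right)},-40 \right)} = 33 \left(20 \left(-40\right) + 6^{2} \left(1 - 40\right)\right) = 33 \left(-800 + 36 \left(-39\right)\right) = 33 \left(-800 - 1404\right) = 33 \left(-2204\right) = -72732$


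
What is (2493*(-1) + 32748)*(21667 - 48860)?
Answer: -822724215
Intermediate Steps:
(2493*(-1) + 32748)*(21667 - 48860) = (-2493 + 32748)*(-27193) = 30255*(-27193) = -822724215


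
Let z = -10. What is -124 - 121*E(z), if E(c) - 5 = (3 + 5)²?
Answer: -8473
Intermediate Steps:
E(c) = 69 (E(c) = 5 + (3 + 5)² = 5 + 8² = 5 + 64 = 69)
-124 - 121*E(z) = -124 - 121*69 = -124 - 8349 = -8473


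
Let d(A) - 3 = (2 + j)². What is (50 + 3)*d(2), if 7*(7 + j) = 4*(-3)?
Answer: 124868/49 ≈ 2548.3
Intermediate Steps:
j = -61/7 (j = -7 + (4*(-3))/7 = -7 + (⅐)*(-12) = -7 - 12/7 = -61/7 ≈ -8.7143)
d(A) = 2356/49 (d(A) = 3 + (2 - 61/7)² = 3 + (-47/7)² = 3 + 2209/49 = 2356/49)
(50 + 3)*d(2) = (50 + 3)*(2356/49) = 53*(2356/49) = 124868/49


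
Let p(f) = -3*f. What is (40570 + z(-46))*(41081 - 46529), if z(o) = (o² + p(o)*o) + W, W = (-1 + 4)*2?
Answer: -198002112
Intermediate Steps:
W = 6 (W = 3*2 = 6)
z(o) = 6 - 2*o² (z(o) = (o² + (-3*o)*o) + 6 = (o² - 3*o²) + 6 = -2*o² + 6 = 6 - 2*o²)
(40570 + z(-46))*(41081 - 46529) = (40570 + (6 - 2*(-46)²))*(41081 - 46529) = (40570 + (6 - 2*2116))*(-5448) = (40570 + (6 - 4232))*(-5448) = (40570 - 4226)*(-5448) = 36344*(-5448) = -198002112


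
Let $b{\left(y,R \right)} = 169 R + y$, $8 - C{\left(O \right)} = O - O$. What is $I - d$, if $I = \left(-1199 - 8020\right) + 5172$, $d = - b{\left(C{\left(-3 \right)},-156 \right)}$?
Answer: $-30403$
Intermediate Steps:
$C{\left(O \right)} = 8$ ($C{\left(O \right)} = 8 - \left(O - O\right) = 8 - 0 = 8 + 0 = 8$)
$b{\left(y,R \right)} = y + 169 R$
$d = 26356$ ($d = - (8 + 169 \left(-156\right)) = - (8 - 26364) = \left(-1\right) \left(-26356\right) = 26356$)
$I = -4047$ ($I = -9219 + 5172 = -4047$)
$I - d = -4047 - 26356 = -30403$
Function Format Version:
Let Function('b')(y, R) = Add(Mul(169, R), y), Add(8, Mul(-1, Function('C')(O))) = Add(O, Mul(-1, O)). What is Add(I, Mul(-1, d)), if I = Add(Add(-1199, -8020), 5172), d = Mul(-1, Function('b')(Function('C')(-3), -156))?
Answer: -30403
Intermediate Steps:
Function('C')(O) = 8 (Function('C')(O) = Add(8, Mul(-1, Add(O, Mul(-1, O)))) = Add(8, Mul(-1, 0)) = Add(8, 0) = 8)
Function('b')(y, R) = Add(y, Mul(169, R))
d = 26356 (d = Mul(-1, Add(8, Mul(169, -156))) = Mul(-1, Add(8, -26364)) = Mul(-1, -26356) = 26356)
I = -4047 (I = Add(-9219, 5172) = -4047)
Add(I, Mul(-1, d)) = Add(-4047, Mul(-1, 26356)) = Add(-4047, -26356) = -30403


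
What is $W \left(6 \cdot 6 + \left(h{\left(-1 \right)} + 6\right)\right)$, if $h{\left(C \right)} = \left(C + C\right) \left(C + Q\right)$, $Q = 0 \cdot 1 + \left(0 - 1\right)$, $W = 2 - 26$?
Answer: $-1104$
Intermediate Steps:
$W = -24$ ($W = 2 - 26 = -24$)
$Q = -1$ ($Q = 0 + \left(0 - 1\right) = 0 - 1 = -1$)
$h{\left(C \right)} = 2 C \left(-1 + C\right)$ ($h{\left(C \right)} = \left(C + C\right) \left(C - 1\right) = 2 C \left(-1 + C\right)$)
$W \left(6 \cdot 6 + \left(h{\left(-1 \right)} + 6\right)\right) = - 24 \left(6 \cdot 6 + \left(2 \left(-1\right) \left(-1 - 1\right) + 6\right)\right) = - 24 \left(36 + \left(2 \left(-1\right) \left(-2\right) + 6\right)\right) = - 24 \left(36 + \left(4 + 6\right)\right) = - 24 \left(36 + 10\right) = \left(-24\right) 46 = -1104$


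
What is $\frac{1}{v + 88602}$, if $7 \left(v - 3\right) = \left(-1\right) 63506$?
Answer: $\frac{7}{556729} \approx 1.2573 \cdot 10^{-5}$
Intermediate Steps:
$v = - \frac{63485}{7}$ ($v = 3 + \frac{\left(-1\right) 63506}{7} = 3 + \frac{1}{7} \left(-63506\right) = 3 - \frac{63506}{7} = - \frac{63485}{7} \approx -9069.3$)
$\frac{1}{v + 88602} = \frac{1}{- \frac{63485}{7} + 88602} = \frac{1}{\frac{556729}{7}} = \frac{7}{556729}$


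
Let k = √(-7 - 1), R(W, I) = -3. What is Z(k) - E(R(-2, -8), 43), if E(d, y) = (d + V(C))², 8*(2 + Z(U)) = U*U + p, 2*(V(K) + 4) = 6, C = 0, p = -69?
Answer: -221/8 ≈ -27.625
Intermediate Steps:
V(K) = -1 (V(K) = -4 + (½)*6 = -4 + 3 = -1)
k = 2*I*√2 (k = √(-8) = 2*I*√2 ≈ 2.8284*I)
Z(U) = -85/8 + U²/8 (Z(U) = -2 + (U*U - 69)/8 = -2 + (U² - 69)/8 = -2 + (-69 + U²)/8 = -2 + (-69/8 + U²/8) = -85/8 + U²/8)
E(d, y) = (-1 + d)² (E(d, y) = (d - 1)² = (-1 + d)²)
Z(k) - E(R(-2, -8), 43) = (-85/8 + (2*I*√2)²/8) - (-1 - 3)² = (-85/8 + (⅛)*(-8)) - 1*(-4)² = (-85/8 - 1) - 1*16 = -93/8 - 16 = -221/8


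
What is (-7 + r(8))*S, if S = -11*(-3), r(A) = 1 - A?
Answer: -462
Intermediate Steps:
S = 33
(-7 + r(8))*S = (-7 + (1 - 1*8))*33 = (-7 + (1 - 8))*33 = (-7 - 7)*33 = -14*33 = -462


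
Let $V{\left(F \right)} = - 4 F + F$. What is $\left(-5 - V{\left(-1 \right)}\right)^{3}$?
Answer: $-512$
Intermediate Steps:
$V{\left(F \right)} = - 3 F$
$\left(-5 - V{\left(-1 \right)}\right)^{3} = \left(-5 - \left(-3\right) \left(-1\right)\right)^{3} = \left(-5 - 3\right)^{3} = \left(-8\right)^{3} = -512$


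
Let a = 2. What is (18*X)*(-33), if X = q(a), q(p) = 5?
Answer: -2970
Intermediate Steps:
X = 5
(18*X)*(-33) = (18*5)*(-33) = 90*(-33) = -2970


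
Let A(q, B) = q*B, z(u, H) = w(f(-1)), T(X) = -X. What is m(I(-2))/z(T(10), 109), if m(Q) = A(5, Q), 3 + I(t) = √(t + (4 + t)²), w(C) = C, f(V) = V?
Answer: 15 - 5*√2 ≈ 7.9289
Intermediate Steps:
z(u, H) = -1
I(t) = -3 + √(t + (4 + t)²)
A(q, B) = B*q
m(Q) = 5*Q (m(Q) = Q*5 = 5*Q)
m(I(-2))/z(T(10), 109) = (5*(-3 + √(-2 + (4 - 2)²)))/(-1) = (5*(-3 + √(-2 + 2²)))*(-1) = (5*(-3 + √(-2 + 4)))*(-1) = (5*(-3 + √2))*(-1) = (-15 + 5*√2)*(-1) = 15 - 5*√2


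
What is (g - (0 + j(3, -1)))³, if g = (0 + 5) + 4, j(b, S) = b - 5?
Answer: 1331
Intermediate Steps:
j(b, S) = -5 + b
g = 9 (g = 5 + 4 = 9)
(g - (0 + j(3, -1)))³ = (9 - (0 + (-5 + 3)))³ = (9 - (0 - 2))³ = (9 - 1*(-2))³ = (9 + 2)³ = 11³ = 1331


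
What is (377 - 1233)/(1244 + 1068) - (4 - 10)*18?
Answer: 31105/289 ≈ 107.63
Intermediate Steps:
(377 - 1233)/(1244 + 1068) - (4 - 10)*18 = -856/2312 - (-6)*18 = -856*1/2312 - 1*(-108) = -107/289 + 108 = 31105/289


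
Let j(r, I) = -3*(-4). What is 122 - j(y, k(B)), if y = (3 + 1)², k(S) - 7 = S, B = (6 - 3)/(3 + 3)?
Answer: 110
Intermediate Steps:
B = ½ (B = 3/6 = 3*(⅙) = ½ ≈ 0.50000)
k(S) = 7 + S
y = 16 (y = 4² = 16)
j(r, I) = 12
122 - j(y, k(B)) = 122 - 1*12 = 122 - 12 = 110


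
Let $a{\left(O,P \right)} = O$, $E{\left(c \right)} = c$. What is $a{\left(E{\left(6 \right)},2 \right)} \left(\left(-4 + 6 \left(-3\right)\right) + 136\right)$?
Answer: $684$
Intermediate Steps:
$a{\left(E{\left(6 \right)},2 \right)} \left(\left(-4 + 6 \left(-3\right)\right) + 136\right) = 6 \left(\left(-4 + 6 \left(-3\right)\right) + 136\right) = 6 \left(\left(-4 - 18\right) + 136\right) = 6 \left(-22 + 136\right) = 6 \cdot 114 = 684$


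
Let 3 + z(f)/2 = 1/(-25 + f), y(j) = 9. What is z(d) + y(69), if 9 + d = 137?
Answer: 311/103 ≈ 3.0194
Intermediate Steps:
d = 128 (d = -9 + 137 = 128)
z(f) = -6 + 2/(-25 + f)
z(d) + y(69) = 2*(76 - 3*128)/(-25 + 128) + 9 = 2*(76 - 384)/103 + 9 = 2*(1/103)*(-308) + 9 = -616/103 + 9 = 311/103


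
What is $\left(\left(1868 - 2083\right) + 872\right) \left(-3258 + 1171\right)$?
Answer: $-1371159$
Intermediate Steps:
$\left(\left(1868 - 2083\right) + 872\right) \left(-3258 + 1171\right) = \left(\left(1868 - 2083\right) + 872\right) \left(-2087\right) = \left(-215 + 872\right) \left(-2087\right) = 657 \left(-2087\right) = -1371159$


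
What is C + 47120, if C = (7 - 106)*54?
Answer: 41774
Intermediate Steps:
C = -5346 (C = -99*54 = -5346)
C + 47120 = -5346 + 47120 = 41774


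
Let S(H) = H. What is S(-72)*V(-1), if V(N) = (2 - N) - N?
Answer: -288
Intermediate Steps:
V(N) = 2 - 2*N
S(-72)*V(-1) = -72*(2 - 2*(-1)) = -72*(2 + 2) = -72*4 = -288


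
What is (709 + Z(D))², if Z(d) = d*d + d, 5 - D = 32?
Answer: 1990921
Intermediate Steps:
D = -27 (D = 5 - 1*32 = 5 - 32 = -27)
Z(d) = d + d² (Z(d) = d² + d = d + d²)
(709 + Z(D))² = (709 - 27*(1 - 27))² = (709 - 27*(-26))² = (709 + 702)² = 1411² = 1990921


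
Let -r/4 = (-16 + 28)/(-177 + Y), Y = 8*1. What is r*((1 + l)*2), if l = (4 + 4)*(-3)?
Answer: -2208/169 ≈ -13.065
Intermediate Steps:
Y = 8
r = 48/169 (r = -4*(-16 + 28)/(-177 + 8) = -48/(-169) = -48*(-1)/169 = -4*(-12/169) = 48/169 ≈ 0.28402)
l = -24 (l = 8*(-3) = -24)
r*((1 + l)*2) = 48*((1 - 24)*2)/169 = 48*(-23*2)/169 = (48/169)*(-46) = -2208/169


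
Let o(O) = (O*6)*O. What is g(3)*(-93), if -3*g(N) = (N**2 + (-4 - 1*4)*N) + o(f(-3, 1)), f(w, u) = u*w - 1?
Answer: 2511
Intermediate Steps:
f(w, u) = -1 + u*w
o(O) = 6*O**2 (o(O) = (6*O)*O = 6*O**2)
g(N) = -32 - N**2/3 + 8*N/3 (g(N) = -((N**2 + (-4 - 1*4)*N) + 6*(-1 + 1*(-3))**2)/3 = -((N**2 + (-4 - 4)*N) + 6*(-1 - 3)**2)/3 = -((N**2 - 8*N) + 6*(-4)**2)/3 = -((N**2 - 8*N) + 6*16)/3 = -((N**2 - 8*N) + 96)/3 = -(96 + N**2 - 8*N)/3 = -32 - N**2/3 + 8*N/3)
g(3)*(-93) = (-32 - 1/3*3**2 + (8/3)*3)*(-93) = (-32 - 1/3*9 + 8)*(-93) = (-32 - 3 + 8)*(-93) = -27*(-93) = 2511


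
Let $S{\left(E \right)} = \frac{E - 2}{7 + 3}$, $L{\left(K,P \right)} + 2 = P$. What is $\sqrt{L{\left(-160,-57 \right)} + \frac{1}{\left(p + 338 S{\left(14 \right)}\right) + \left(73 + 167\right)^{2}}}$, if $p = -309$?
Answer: $\frac{2 i \sqrt{7263494961}}{22191} \approx 7.6811 i$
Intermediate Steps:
$L{\left(K,P \right)} = -2 + P$
$S{\left(E \right)} = - \frac{1}{5} + \frac{E}{10}$ ($S{\left(E \right)} = \frac{-2 + E}{10} = \left(-2 + E\right) \frac{1}{10} = - \frac{1}{5} + \frac{E}{10}$)
$\sqrt{L{\left(-160,-57 \right)} + \frac{1}{\left(p + 338 S{\left(14 \right)}\right) + \left(73 + 167\right)^{2}}} = \sqrt{\left(-2 - 57\right) + \frac{1}{\left(-309 + 338 \left(- \frac{1}{5} + \frac{1}{10} \cdot 14\right)\right) + \left(73 + 167\right)^{2}}} = \sqrt{-59 + \frac{1}{\left(-309 + 338 \left(- \frac{1}{5} + \frac{7}{5}\right)\right) + 240^{2}}} = \sqrt{-59 + \frac{1}{\left(-309 + 338 \cdot \frac{6}{5}\right) + 57600}} = \sqrt{-59 + \frac{1}{\left(-309 + \frac{2028}{5}\right) + 57600}} = \sqrt{-59 + \frac{1}{\frac{483}{5} + 57600}} = \sqrt{-59 + \frac{1}{\frac{288483}{5}}} = \sqrt{-59 + \frac{5}{288483}} = \sqrt{- \frac{17020492}{288483}} = \frac{2 i \sqrt{7263494961}}{22191}$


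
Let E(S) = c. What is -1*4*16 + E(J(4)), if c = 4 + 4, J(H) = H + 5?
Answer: -56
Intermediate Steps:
J(H) = 5 + H
c = 8
E(S) = 8
-1*4*16 + E(J(4)) = -1*4*16 + 8 = -4*16 + 8 = -64 + 8 = -56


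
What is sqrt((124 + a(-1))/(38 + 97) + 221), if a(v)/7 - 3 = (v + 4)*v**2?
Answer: sqrt(450015)/45 ≈ 14.907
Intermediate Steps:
a(v) = 21 + 7*v**2*(4 + v) (a(v) = 21 + 7*((v + 4)*v**2) = 21 + 7*((4 + v)*v**2) = 21 + 7*(v**2*(4 + v)) = 21 + 7*v**2*(4 + v))
sqrt((124 + a(-1))/(38 + 97) + 221) = sqrt((124 + (21 + 7*(-1)**3 + 28*(-1)**2))/(38 + 97) + 221) = sqrt((124 + (21 + 7*(-1) + 28*1))/135 + 221) = sqrt((124 + (21 - 7 + 28))*(1/135) + 221) = sqrt((124 + 42)*(1/135) + 221) = sqrt(166*(1/135) + 221) = sqrt(166/135 + 221) = sqrt(30001/135) = sqrt(450015)/45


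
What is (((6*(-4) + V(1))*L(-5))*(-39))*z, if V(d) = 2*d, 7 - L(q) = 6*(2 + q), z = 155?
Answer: 3324750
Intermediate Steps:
L(q) = -5 - 6*q (L(q) = 7 - 6*(2 + q) = 7 - (12 + 6*q) = 7 + (-12 - 6*q) = -5 - 6*q)
(((6*(-4) + V(1))*L(-5))*(-39))*z = (((6*(-4) + 2*1)*(-5 - 6*(-5)))*(-39))*155 = (((-24 + 2)*(-5 + 30))*(-39))*155 = (-22*25*(-39))*155 = -550*(-39)*155 = 21450*155 = 3324750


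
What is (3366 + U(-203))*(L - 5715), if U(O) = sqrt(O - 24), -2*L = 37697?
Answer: -82680741 - 49127*I*sqrt(227)/2 ≈ -8.2681e+7 - 3.7009e+5*I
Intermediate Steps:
L = -37697/2 (L = -1/2*37697 = -37697/2 ≈ -18849.)
U(O) = sqrt(-24 + O)
(3366 + U(-203))*(L - 5715) = (3366 + sqrt(-24 - 203))*(-37697/2 - 5715) = (3366 + sqrt(-227))*(-49127/2) = (3366 + I*sqrt(227))*(-49127/2) = -82680741 - 49127*I*sqrt(227)/2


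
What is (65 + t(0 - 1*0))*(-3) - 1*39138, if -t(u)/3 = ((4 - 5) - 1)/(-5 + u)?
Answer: -196647/5 ≈ -39329.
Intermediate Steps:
t(u) = 6/(-5 + u) (t(u) = -3*((4 - 5) - 1)/(-5 + u) = -3*(-1 - 1)/(-5 + u) = -(-6)/(-5 + u) = 6/(-5 + u))
(65 + t(0 - 1*0))*(-3) - 1*39138 = (65 + 6/(-5 + (0 - 1*0)))*(-3) - 1*39138 = (65 + 6/(-5 + (0 + 0)))*(-3) - 39138 = (65 + 6/(-5 + 0))*(-3) - 39138 = (65 + 6/(-5))*(-3) - 39138 = (65 + 6*(-1/5))*(-3) - 39138 = (65 - 6/5)*(-3) - 39138 = (319/5)*(-3) - 39138 = -957/5 - 39138 = -196647/5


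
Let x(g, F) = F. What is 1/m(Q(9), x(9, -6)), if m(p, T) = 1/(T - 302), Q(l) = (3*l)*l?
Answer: -308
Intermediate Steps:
Q(l) = 3*l**2
m(p, T) = 1/(-302 + T)
1/m(Q(9), x(9, -6)) = 1/(1/(-302 - 6)) = 1/(1/(-308)) = 1/(-1/308) = -308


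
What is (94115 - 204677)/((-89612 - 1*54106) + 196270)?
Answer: -55281/26276 ≈ -2.1039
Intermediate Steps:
(94115 - 204677)/((-89612 - 1*54106) + 196270) = -110562/((-89612 - 54106) + 196270) = -110562/(-143718 + 196270) = -110562/52552 = -110562*1/52552 = -55281/26276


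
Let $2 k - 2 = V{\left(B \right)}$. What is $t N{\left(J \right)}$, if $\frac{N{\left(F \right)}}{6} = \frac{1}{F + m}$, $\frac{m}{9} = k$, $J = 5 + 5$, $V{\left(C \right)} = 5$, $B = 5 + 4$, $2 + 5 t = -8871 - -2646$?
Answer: $- \frac{74724}{415} \approx -180.06$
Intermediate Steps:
$t = - \frac{6227}{5}$ ($t = - \frac{2}{5} + \frac{-8871 - -2646}{5} = - \frac{2}{5} + \frac{-8871 + 2646}{5} = - \frac{2}{5} + \frac{1}{5} \left(-6225\right) = - \frac{2}{5} - 1245 = - \frac{6227}{5} \approx -1245.4$)
$B = 9$
$k = \frac{7}{2}$ ($k = 1 + \frac{1}{2} \cdot 5 = 1 + \frac{5}{2} = \frac{7}{2} \approx 3.5$)
$J = 10$
$m = \frac{63}{2}$ ($m = 9 \cdot \frac{7}{2} = \frac{63}{2} \approx 31.5$)
$N{\left(F \right)} = \frac{6}{\frac{63}{2} + F}$ ($N{\left(F \right)} = \frac{6}{F + \frac{63}{2}} = \frac{6}{\frac{63}{2} + F}$)
$t N{\left(J \right)} = - \frac{6227 \frac{12}{63 + 2 \cdot 10}}{5} = - \frac{6227 \frac{12}{63 + 20}}{5} = - \frac{6227 \cdot \frac{12}{83}}{5} = - \frac{6227 \cdot 12 \cdot \frac{1}{83}}{5} = \left(- \frac{6227}{5}\right) \frac{12}{83} = - \frac{74724}{415}$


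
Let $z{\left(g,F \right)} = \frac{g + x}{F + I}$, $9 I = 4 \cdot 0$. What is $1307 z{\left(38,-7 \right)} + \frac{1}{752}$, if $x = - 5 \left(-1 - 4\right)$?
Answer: $- \frac{8845775}{752} \approx -11763.0$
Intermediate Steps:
$x = 25$ ($x = \left(-5\right) \left(-5\right) = 25$)
$I = 0$ ($I = \frac{4 \cdot 0}{9} = \frac{1}{9} \cdot 0 = 0$)
$z{\left(g,F \right)} = \frac{25 + g}{F}$ ($z{\left(g,F \right)} = \frac{g + 25}{F + 0} = \frac{25 + g}{F}$)
$1307 z{\left(38,-7 \right)} + \frac{1}{752} = 1307 \frac{25 + 38}{-7} + \frac{1}{752} = 1307 \left(\left(- \frac{1}{7}\right) 63\right) + \frac{1}{752} = 1307 \left(-9\right) + \frac{1}{752} = -11763 + \frac{1}{752} = - \frac{8845775}{752}$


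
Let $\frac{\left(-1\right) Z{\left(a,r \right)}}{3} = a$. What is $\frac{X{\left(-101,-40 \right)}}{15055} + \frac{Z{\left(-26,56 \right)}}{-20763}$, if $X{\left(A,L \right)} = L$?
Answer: $- \frac{133654}{20839131} \approx -0.0064136$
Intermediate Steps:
$Z{\left(a,r \right)} = - 3 a$
$\frac{X{\left(-101,-40 \right)}}{15055} + \frac{Z{\left(-26,56 \right)}}{-20763} = - \frac{40}{15055} + \frac{\left(-3\right) \left(-26\right)}{-20763} = \left(-40\right) \frac{1}{15055} + 78 \left(- \frac{1}{20763}\right) = - \frac{8}{3011} - \frac{26}{6921} = - \frac{133654}{20839131}$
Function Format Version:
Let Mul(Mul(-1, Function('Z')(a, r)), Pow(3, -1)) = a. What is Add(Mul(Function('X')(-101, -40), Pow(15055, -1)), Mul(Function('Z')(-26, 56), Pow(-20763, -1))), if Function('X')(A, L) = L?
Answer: Rational(-133654, 20839131) ≈ -0.0064136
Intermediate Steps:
Function('Z')(a, r) = Mul(-3, a)
Add(Mul(Function('X')(-101, -40), Pow(15055, -1)), Mul(Function('Z')(-26, 56), Pow(-20763, -1))) = Add(Mul(-40, Pow(15055, -1)), Mul(Mul(-3, -26), Pow(-20763, -1))) = Add(Mul(-40, Rational(1, 15055)), Mul(78, Rational(-1, 20763))) = Add(Rational(-8, 3011), Rational(-26, 6921)) = Rational(-133654, 20839131)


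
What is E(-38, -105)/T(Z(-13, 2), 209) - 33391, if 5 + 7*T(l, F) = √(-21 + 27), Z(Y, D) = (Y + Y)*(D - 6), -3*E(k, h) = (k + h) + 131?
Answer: -634569/19 - 28*√6/19 ≈ -33402.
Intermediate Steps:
E(k, h) = -131/3 - h/3 - k/3 (E(k, h) = -((k + h) + 131)/3 = -((h + k) + 131)/3 = -(131 + h + k)/3 = -131/3 - h/3 - k/3)
Z(Y, D) = 2*Y*(-6 + D) (Z(Y, D) = (2*Y)*(-6 + D) = 2*Y*(-6 + D))
T(l, F) = -5/7 + √6/7 (T(l, F) = -5/7 + √(-21 + 27)/7 = -5/7 + √6/7)
E(-38, -105)/T(Z(-13, 2), 209) - 33391 = (-131/3 - ⅓*(-105) - ⅓*(-38))/(-5/7 + √6/7) - 33391 = (-131/3 + 35 + 38/3)/(-5/7 + √6/7) - 33391 = 4/(-5/7 + √6/7) - 33391 = -33391 + 4/(-5/7 + √6/7)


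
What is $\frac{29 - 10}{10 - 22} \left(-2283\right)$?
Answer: $\frac{14459}{4} \approx 3614.8$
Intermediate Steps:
$\frac{29 - 10}{10 - 22} \left(-2283\right) = \frac{19}{-12} \left(-2283\right) = 19 \left(- \frac{1}{12}\right) \left(-2283\right) = \left(- \frac{19}{12}\right) \left(-2283\right) = \frac{14459}{4}$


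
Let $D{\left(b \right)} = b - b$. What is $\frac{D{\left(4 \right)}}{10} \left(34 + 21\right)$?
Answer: $0$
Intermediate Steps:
$D{\left(b \right)} = 0$
$\frac{D{\left(4 \right)}}{10} \left(34 + 21\right) = \frac{0}{10} \left(34 + 21\right) = 0 \cdot \frac{1}{10} \cdot 55 = 0 \cdot 55 = 0$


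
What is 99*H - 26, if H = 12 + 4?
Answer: 1558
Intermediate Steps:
H = 16
99*H - 26 = 99*16 - 26 = 1584 - 26 = 1558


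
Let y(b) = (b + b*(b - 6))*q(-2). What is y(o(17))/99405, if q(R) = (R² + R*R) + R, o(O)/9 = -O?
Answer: 16116/11045 ≈ 1.4591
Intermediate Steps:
o(O) = -9*O (o(O) = 9*(-O) = -9*O)
q(R) = R + 2*R² (q(R) = (R² + R²) + R = 2*R² + R = R + 2*R²)
y(b) = 6*b + 6*b*(-6 + b) (y(b) = (b + b*(b - 6))*(-2*(1 + 2*(-2))) = (b + b*(-6 + b))*(-2*(1 - 4)) = (b + b*(-6 + b))*(-2*(-3)) = (b + b*(-6 + b))*6 = 6*b + 6*b*(-6 + b))
y(o(17))/99405 = (6*(-9*17)*(-5 - 9*17))/99405 = (6*(-153)*(-5 - 153))*(1/99405) = (6*(-153)*(-158))*(1/99405) = 145044*(1/99405) = 16116/11045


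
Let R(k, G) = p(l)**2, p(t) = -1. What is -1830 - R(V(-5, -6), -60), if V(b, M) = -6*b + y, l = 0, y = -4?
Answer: -1831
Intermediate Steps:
V(b, M) = -4 - 6*b (V(b, M) = -6*b - 4 = -4 - 6*b)
R(k, G) = 1 (R(k, G) = (-1)**2 = 1)
-1830 - R(V(-5, -6), -60) = -1830 - 1*1 = -1830 - 1 = -1831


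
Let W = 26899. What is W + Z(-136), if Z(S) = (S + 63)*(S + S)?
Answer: 46755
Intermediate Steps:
Z(S) = 2*S*(63 + S) (Z(S) = (63 + S)*(2*S) = 2*S*(63 + S))
W + Z(-136) = 26899 + 2*(-136)*(63 - 136) = 26899 + 2*(-136)*(-73) = 26899 + 19856 = 46755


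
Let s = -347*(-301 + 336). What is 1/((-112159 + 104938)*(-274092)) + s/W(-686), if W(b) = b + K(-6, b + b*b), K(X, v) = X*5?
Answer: 3004700830357/177140040714 ≈ 16.962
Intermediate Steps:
K(X, v) = 5*X
W(b) = -30 + b (W(b) = b + 5*(-6) = b - 30 = -30 + b)
s = -12145 (s = -347*35 = -12145)
1/((-112159 + 104938)*(-274092)) + s/W(-686) = 1/((-112159 + 104938)*(-274092)) - 12145/(-30 - 686) = -1/274092/(-7221) - 12145/(-716) = -1/7221*(-1/274092) - 12145*(-1/716) = 1/1979218332 + 12145/716 = 3004700830357/177140040714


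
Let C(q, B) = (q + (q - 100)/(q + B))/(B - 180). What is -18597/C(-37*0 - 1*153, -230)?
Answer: -1460143455/29173 ≈ -50051.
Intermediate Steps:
C(q, B) = (q + (-100 + q)/(B + q))/(-180 + B)
-18597/C(-37*0 - 1*153, -230) = -18597*((-230)² - 180*(-230) - 180*(-37*0 - 1*153) - 230*(-37*0 - 1*153))/(-100 + (-37*0 - 1*153) + (-37*0 - 1*153)² - 230*(-37*0 - 1*153)) = -18597*(52900 + 41400 - 180*(0 - 153) - 230*(0 - 153))/(-100 + (0 - 153) + (0 - 153)² - 230*(0 - 153)) = -18597*(52900 + 41400 - 180*(-153) - 230*(-153))/(-100 - 153 + (-153)² - 230*(-153)) = -18597*(52900 + 41400 + 27540 + 35190)/(-100 - 153 + 23409 + 35190) = -18597/(58346/157030) = -18597/((1/157030)*58346) = -18597/29173/78515 = -18597*78515/29173 = -1460143455/29173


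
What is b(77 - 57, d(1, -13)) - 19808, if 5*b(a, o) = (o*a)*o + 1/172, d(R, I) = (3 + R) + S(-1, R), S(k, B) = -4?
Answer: -17034879/860 ≈ -19808.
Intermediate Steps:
d(R, I) = -1 + R (d(R, I) = (3 + R) - 4 = -1 + R)
b(a, o) = 1/860 + a*o²/5 (b(a, o) = ((o*a)*o + 1/172)/5 = ((a*o)*o + 1/172)/5 = (a*o² + 1/172)/5 = (1/172 + a*o²)/5 = 1/860 + a*o²/5)
b(77 - 57, d(1, -13)) - 19808 = (1/860 + (77 - 57)*(-1 + 1)²/5) - 19808 = (1/860 + (⅕)*20*0²) - 19808 = (1/860 + (⅕)*20*0) - 19808 = (1/860 + 0) - 19808 = 1/860 - 19808 = -17034879/860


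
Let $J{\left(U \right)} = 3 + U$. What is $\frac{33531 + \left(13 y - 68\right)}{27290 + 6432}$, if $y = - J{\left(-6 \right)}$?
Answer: $\frac{16751}{16861} \approx 0.99348$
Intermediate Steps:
$y = 3$ ($y = - (3 - 6) = \left(-1\right) \left(-3\right) = 3$)
$\frac{33531 + \left(13 y - 68\right)}{27290 + 6432} = \frac{33531 + \left(13 \cdot 3 - 68\right)}{27290 + 6432} = \frac{33531 + \left(39 - 68\right)}{33722} = \left(33531 - 29\right) \frac{1}{33722} = 33502 \cdot \frac{1}{33722} = \frac{16751}{16861}$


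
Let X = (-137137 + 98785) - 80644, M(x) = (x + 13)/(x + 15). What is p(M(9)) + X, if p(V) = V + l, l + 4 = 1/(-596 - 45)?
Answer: -915340961/7692 ≈ -1.1900e+5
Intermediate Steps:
M(x) = (13 + x)/(15 + x)
l = -2565/641 (l = -4 + 1/(-596 - 45) = -4 + 1/(-641) = -4 - 1/641 = -2565/641 ≈ -4.0016)
X = -118996 (X = -38352 - 80644 = -118996)
p(V) = -2565/641 + V (p(V) = V - 2565/641 = -2565/641 + V)
p(M(9)) + X = (-2565/641 + (13 + 9)/(15 + 9)) - 118996 = (-2565/641 + 22/24) - 118996 = (-2565/641 + (1/24)*22) - 118996 = (-2565/641 + 11/12) - 118996 = -23729/7692 - 118996 = -915340961/7692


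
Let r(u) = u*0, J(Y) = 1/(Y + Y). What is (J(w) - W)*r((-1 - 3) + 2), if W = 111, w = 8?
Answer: 0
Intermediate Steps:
J(Y) = 1/(2*Y)
r(u) = 0
(J(w) - W)*r((-1 - 3) + 2) = ((1/2)/8 - 1*111)*0 = ((1/2)*(1/8) - 111)*0 = (1/16 - 111)*0 = -1775/16*0 = 0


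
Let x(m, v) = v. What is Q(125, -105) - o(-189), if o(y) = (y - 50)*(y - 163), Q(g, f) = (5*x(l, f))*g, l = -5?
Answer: -149753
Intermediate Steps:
Q(g, f) = 5*f*g (Q(g, f) = (5*f)*g = 5*f*g)
o(y) = (-163 + y)*(-50 + y) (o(y) = (-50 + y)*(-163 + y) = (-163 + y)*(-50 + y))
Q(125, -105) - o(-189) = 5*(-105)*125 - (8150 + (-189)² - 213*(-189)) = -65625 - (8150 + 35721 + 40257) = -65625 - 1*84128 = -65625 - 84128 = -149753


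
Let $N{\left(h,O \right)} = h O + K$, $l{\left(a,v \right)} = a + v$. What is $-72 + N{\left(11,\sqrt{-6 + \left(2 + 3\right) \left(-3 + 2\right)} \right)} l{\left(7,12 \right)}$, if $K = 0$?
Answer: $-72 + 209 i \sqrt{11} \approx -72.0 + 693.17 i$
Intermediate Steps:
$N{\left(h,O \right)} = O h$ ($N{\left(h,O \right)} = h O + 0 = O h + 0 = O h$)
$-72 + N{\left(11,\sqrt{-6 + \left(2 + 3\right) \left(-3 + 2\right)} \right)} l{\left(7,12 \right)} = -72 + \sqrt{-6 + \left(2 + 3\right) \left(-3 + 2\right)} 11 \left(7 + 12\right) = -72 + \sqrt{-6 + 5 \left(-1\right)} 11 \cdot 19 = -72 + \sqrt{-6 - 5} \cdot 11 \cdot 19 = -72 + \sqrt{-11} \cdot 11 \cdot 19 = -72 + i \sqrt{11} \cdot 11 \cdot 19 = -72 + 11 i \sqrt{11} \cdot 19 = -72 + 209 i \sqrt{11}$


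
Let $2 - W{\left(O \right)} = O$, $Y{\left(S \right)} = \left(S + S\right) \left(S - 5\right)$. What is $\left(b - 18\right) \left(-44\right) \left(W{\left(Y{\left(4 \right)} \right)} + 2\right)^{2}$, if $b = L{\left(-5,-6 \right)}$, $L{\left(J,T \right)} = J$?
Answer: $145728$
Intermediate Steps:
$b = -5$
$Y{\left(S \right)} = 2 S \left(-5 + S\right)$
$W{\left(O \right)} = 2 - O$
$\left(b - 18\right) \left(-44\right) \left(W{\left(Y{\left(4 \right)} \right)} + 2\right)^{2} = \left(-5 - 18\right) \left(-44\right) \left(\left(2 - 2 \cdot 4 \left(-5 + 4\right)\right) + 2\right)^{2} = \left(-23\right) \left(-44\right) \left(\left(2 - 2 \cdot 4 \left(-1\right)\right) + 2\right)^{2} = 1012 \left(\left(2 - -8\right) + 2\right)^{2} = 1012 \left(\left(2 + 8\right) + 2\right)^{2} = 1012 \left(10 + 2\right)^{2} = 1012 \cdot 12^{2} = 1012 \cdot 144 = 145728$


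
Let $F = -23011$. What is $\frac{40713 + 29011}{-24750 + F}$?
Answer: $- \frac{69724}{47761} \approx -1.4599$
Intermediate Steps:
$\frac{40713 + 29011}{-24750 + F} = \frac{40713 + 29011}{-24750 - 23011} = \frac{69724}{-47761} = 69724 \left(- \frac{1}{47761}\right) = - \frac{69724}{47761}$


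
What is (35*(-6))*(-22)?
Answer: 4620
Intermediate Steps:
(35*(-6))*(-22) = -210*(-22) = 4620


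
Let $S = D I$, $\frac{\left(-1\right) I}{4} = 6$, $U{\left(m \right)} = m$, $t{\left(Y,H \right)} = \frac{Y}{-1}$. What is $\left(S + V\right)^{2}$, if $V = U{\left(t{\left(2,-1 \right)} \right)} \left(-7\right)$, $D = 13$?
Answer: $88804$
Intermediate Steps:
$t{\left(Y,H \right)} = - Y$ ($t{\left(Y,H \right)} = Y \left(-1\right) = - Y$)
$I = -24$ ($I = \left(-4\right) 6 = -24$)
$V = 14$ ($V = \left(-1\right) 2 \left(-7\right) = \left(-2\right) \left(-7\right) = 14$)
$S = -312$ ($S = 13 \left(-24\right) = -312$)
$\left(S + V\right)^{2} = \left(-312 + 14\right)^{2} = \left(-298\right)^{2} = 88804$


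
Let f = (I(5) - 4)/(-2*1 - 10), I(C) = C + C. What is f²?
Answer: ¼ ≈ 0.25000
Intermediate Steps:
I(C) = 2*C
f = -½ (f = (2*5 - 4)/(-2*1 - 10) = (10 - 4)/(-2 - 10) = 6/(-12) = 6*(-1/12) = -½ ≈ -0.50000)
f² = (-½)² = ¼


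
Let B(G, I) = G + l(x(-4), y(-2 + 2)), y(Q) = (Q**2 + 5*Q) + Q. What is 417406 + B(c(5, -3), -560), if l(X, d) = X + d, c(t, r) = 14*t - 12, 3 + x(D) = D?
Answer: 417457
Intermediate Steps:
x(D) = -3 + D
c(t, r) = -12 + 14*t
y(Q) = Q**2 + 6*Q
B(G, I) = -7 + G (B(G, I) = G + ((-3 - 4) + (-2 + 2)*(6 + (-2 + 2))) = G + (-7 + 0*(6 + 0)) = G + (-7 + 0*6) = G + (-7 + 0) = G - 7 = -7 + G)
417406 + B(c(5, -3), -560) = 417406 + (-7 + (-12 + 14*5)) = 417406 + (-7 + (-12 + 70)) = 417406 + (-7 + 58) = 417406 + 51 = 417457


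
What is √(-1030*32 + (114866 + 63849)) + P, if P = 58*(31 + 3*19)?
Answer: 5104 + 3*√16195 ≈ 5485.8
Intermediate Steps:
P = 5104 (P = 58*(31 + 57) = 58*88 = 5104)
√(-1030*32 + (114866 + 63849)) + P = √(-1030*32 + (114866 + 63849)) + 5104 = √(-32960 + 178715) + 5104 = √145755 + 5104 = 3*√16195 + 5104 = 5104 + 3*√16195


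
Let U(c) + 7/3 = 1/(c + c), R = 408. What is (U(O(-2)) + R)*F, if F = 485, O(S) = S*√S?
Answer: 590245/3 + 485*I*√2/8 ≈ 1.9675e+5 + 85.737*I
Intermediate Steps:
O(S) = S^(3/2)
U(c) = -7/3 + 1/(2*c) (U(c) = -7/3 + 1/(c + c) = -7/3 + 1/(2*c))
(U(O(-2)) + R)*F = ((3 - (-28)*I*√2)/(6*((-2)^(3/2))) + 408)*485 = ((3 - (-28)*I*√2)/(6*((-2*I*√2))) + 408)*485 = ((I*√2/4)*(3 + 28*I*√2)/6 + 408)*485 = (I*√2*(3 + 28*I*√2)/24 + 408)*485 = (408 + I*√2*(3 + 28*I*√2)/24)*485 = 197880 + 485*I*√2*(3 + 28*I*√2)/24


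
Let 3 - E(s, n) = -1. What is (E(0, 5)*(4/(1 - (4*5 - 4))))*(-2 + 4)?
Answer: -32/15 ≈ -2.1333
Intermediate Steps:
E(s, n) = 4 (E(s, n) = 3 - 1*(-1) = 3 + 1 = 4)
(E(0, 5)*(4/(1 - (4*5 - 4))))*(-2 + 4) = (4*(4/(1 - (4*5 - 4))))*(-2 + 4) = (4*(4/(1 - (20 - 4))))*2 = (4*(4/(1 - 1*16)))*2 = (4*(4/(1 - 16)))*2 = (4*(4/(-15)))*2 = (4*(4*(-1/15)))*2 = (4*(-4/15))*2 = -16/15*2 = -32/15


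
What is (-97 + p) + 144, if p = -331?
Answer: -284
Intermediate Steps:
(-97 + p) + 144 = (-97 - 331) + 144 = -428 + 144 = -284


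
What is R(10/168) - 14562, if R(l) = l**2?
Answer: -102749447/7056 ≈ -14562.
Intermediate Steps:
R(10/168) - 14562 = (10/168)**2 - 14562 = (10*(1/168))**2 - 14562 = (5/84)**2 - 14562 = 25/7056 - 14562 = -102749447/7056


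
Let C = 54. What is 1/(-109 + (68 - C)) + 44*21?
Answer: 87779/95 ≈ 923.99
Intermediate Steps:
1/(-109 + (68 - C)) + 44*21 = 1/(-109 + (68 - 1*54)) + 44*21 = 1/(-109 + (68 - 54)) + 924 = 1/(-109 + 14) + 924 = 1/(-95) + 924 = -1/95 + 924 = 87779/95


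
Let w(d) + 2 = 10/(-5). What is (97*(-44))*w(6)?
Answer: 17072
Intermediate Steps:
w(d) = -4 (w(d) = -2 + 10/(-5) = -2 + 10*(-⅕) = -2 - 2 = -4)
(97*(-44))*w(6) = (97*(-44))*(-4) = -4268*(-4) = 17072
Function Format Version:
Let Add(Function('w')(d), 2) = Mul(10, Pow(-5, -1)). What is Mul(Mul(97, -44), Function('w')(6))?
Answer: 17072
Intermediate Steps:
Function('w')(d) = -4 (Function('w')(d) = Add(-2, Mul(10, Pow(-5, -1))) = Add(-2, Mul(10, Rational(-1, 5))) = Add(-2, -2) = -4)
Mul(Mul(97, -44), Function('w')(6)) = Mul(Mul(97, -44), -4) = Mul(-4268, -4) = 17072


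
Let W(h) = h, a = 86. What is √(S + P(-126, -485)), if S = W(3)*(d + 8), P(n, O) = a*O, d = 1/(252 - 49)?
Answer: I*√1717837765/203 ≈ 204.17*I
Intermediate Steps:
d = 1/203 ≈ 0.0049261
P(n, O) = 86*O
S = 4875/203 (S = 3*(1/203 + 8) = 3*(1625/203) = 4875/203 ≈ 24.015)
√(S + P(-126, -485)) = √(4875/203 + 86*(-485)) = √(4875/203 - 41710) = √(-8462255/203) = I*√1717837765/203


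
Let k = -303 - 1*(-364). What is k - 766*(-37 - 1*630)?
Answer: 510983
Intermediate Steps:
k = 61 (k = -303 + 364 = 61)
k - 766*(-37 - 1*630) = 61 - 766*(-37 - 1*630) = 61 - 766*(-37 - 630) = 61 - 766*(-667) = 61 + 510922 = 510983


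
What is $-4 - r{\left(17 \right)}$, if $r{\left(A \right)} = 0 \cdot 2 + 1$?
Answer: $-5$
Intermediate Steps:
$r{\left(A \right)} = 1$ ($r{\left(A \right)} = 0 + 1 = 1$)
$-4 - r{\left(17 \right)} = -4 - 1 = -5$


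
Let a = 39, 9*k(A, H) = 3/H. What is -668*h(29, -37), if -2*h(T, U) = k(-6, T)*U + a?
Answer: 1120904/87 ≈ 12884.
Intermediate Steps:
k(A, H) = 1/(3*H) (k(A, H) = (3/H)/9 = 1/(3*H))
h(T, U) = -39/2 - U/(6*T) (h(T, U) = -((1/(3*T))*U + 39)/2 = -(U/(3*T) + 39)/2 = -(39 + U/(3*T))/2 = -39/2 - U/(6*T))
-668*h(29, -37) = -334*(-1*(-37) - 117*29)/(3*29) = -334*(37 - 3393)/(3*29) = -334*(-3356)/(3*29) = -668*(-1678/87) = 1120904/87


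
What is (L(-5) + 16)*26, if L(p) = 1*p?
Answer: 286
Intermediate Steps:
L(p) = p
(L(-5) + 16)*26 = (-5 + 16)*26 = 11*26 = 286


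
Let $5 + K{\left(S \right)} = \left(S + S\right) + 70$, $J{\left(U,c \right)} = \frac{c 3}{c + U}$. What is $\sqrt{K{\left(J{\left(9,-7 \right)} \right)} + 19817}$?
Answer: $\sqrt{19861} \approx 140.93$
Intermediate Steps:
$J{\left(U,c \right)} = \frac{3 c}{U + c}$
$K{\left(S \right)} = 65 + 2 S$ ($K{\left(S \right)} = -5 + \left(\left(S + S\right) + 70\right) = -5 + \left(2 S + 70\right) = -5 + \left(70 + 2 S\right) = 65 + 2 S$)
$\sqrt{K{\left(J{\left(9,-7 \right)} \right)} + 19817} = \sqrt{\left(65 + 2 \cdot 3 \left(-7\right) \frac{1}{9 - 7}\right) + 19817} = \sqrt{\left(65 + 2 \cdot 3 \left(-7\right) \frac{1}{2}\right) + 19817} = \sqrt{\left(65 + 2 \left(- \frac{21}{2}\right)\right) + 19817} = \sqrt{\left(65 - 21\right) + 19817} = \sqrt{44 + 19817} = \sqrt{19861}$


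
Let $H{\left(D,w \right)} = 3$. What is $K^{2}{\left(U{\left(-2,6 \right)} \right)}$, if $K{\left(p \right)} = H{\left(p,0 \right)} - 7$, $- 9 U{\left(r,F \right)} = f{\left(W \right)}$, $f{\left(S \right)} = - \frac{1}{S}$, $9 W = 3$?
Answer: $16$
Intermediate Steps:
$W = \frac{1}{3}$ ($W = \frac{1}{9} \cdot 3 = \frac{1}{3} \approx 0.33333$)
$U{\left(r,F \right)} = \frac{1}{3}$ ($U{\left(r,F \right)} = - \frac{\left(-1\right) \frac{1}{\frac{1}{3}}}{9} = - \frac{\left(-1\right) 3}{9} = \left(- \frac{1}{9}\right) \left(-3\right) = \frac{1}{3}$)
$K{\left(p \right)} = -4$ ($K{\left(p \right)} = 3 - 7 = -4$)
$K^{2}{\left(U{\left(-2,6 \right)} \right)} = \left(-4\right)^{2} = 16$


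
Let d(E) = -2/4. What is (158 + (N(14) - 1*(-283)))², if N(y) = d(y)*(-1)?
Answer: 779689/4 ≈ 1.9492e+5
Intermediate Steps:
d(E) = -½ (d(E) = -2*¼ = -½)
N(y) = ½ (N(y) = -½*(-1) = ½)
(158 + (N(14) - 1*(-283)))² = (158 + (½ - 1*(-283)))² = (158 + (½ + 283))² = (158 + 567/2)² = (883/2)² = 779689/4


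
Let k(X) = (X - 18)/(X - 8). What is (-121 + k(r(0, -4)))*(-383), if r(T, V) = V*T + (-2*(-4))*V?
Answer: 183457/4 ≈ 45864.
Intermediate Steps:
r(T, V) = 8*V + T*V (r(T, V) = T*V + 8*V = 8*V + T*V)
k(X) = (-18 + X)/(-8 + X)
(-121 + k(r(0, -4)))*(-383) = (-121 + (-18 - 4*(8 + 0))/(-8 - 4*(8 + 0)))*(-383) = (-121 + (-18 - 4*8)/(-8 - 4*8))*(-383) = (-121 + (-18 - 32)/(-8 - 32))*(-383) = (-121 - 50/(-40))*(-383) = (-121 - 1/40*(-50))*(-383) = (-121 + 5/4)*(-383) = -479/4*(-383) = 183457/4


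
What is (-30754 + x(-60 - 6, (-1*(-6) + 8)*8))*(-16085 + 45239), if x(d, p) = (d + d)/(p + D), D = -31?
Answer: -8069846636/9 ≈ -8.9665e+8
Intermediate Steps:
x(d, p) = 2*d/(-31 + p) (x(d, p) = (d + d)/(p - 31) = (2*d)/(-31 + p) = 2*d/(-31 + p))
(-30754 + x(-60 - 6, (-1*(-6) + 8)*8))*(-16085 + 45239) = (-30754 + 2*(-60 - 6)/(-31 + (-1*(-6) + 8)*8))*(-16085 + 45239) = (-30754 + 2*(-66)/(-31 + (6 + 8)*8))*29154 = (-30754 + 2*(-66)/(-31 + 14*8))*29154 = (-30754 + 2*(-66)/(-31 + 112))*29154 = (-30754 + 2*(-66)/81)*29154 = (-30754 + 2*(-66)*(1/81))*29154 = (-30754 - 44/27)*29154 = -830402/27*29154 = -8069846636/9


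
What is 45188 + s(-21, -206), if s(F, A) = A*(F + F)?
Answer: 53840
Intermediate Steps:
s(F, A) = 2*A*F (s(F, A) = A*(2*F) = 2*A*F)
45188 + s(-21, -206) = 45188 + 2*(-206)*(-21) = 45188 + 8652 = 53840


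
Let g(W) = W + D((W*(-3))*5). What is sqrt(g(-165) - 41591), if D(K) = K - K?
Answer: 2*I*sqrt(10439) ≈ 204.34*I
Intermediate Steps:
D(K) = 0
g(W) = W (g(W) = W + 0 = W)
sqrt(g(-165) - 41591) = sqrt(-165 - 41591) = sqrt(-41756) = 2*I*sqrt(10439)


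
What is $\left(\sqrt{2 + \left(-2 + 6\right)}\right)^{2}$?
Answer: $6$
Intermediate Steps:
$\left(\sqrt{2 + \left(-2 + 6\right)}\right)^{2} = \left(\sqrt{2 + 4}\right)^{2} = \left(\sqrt{6}\right)^{2} = 6$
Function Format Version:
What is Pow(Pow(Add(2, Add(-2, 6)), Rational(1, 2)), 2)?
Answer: 6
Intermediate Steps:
Pow(Pow(Add(2, Add(-2, 6)), Rational(1, 2)), 2) = Pow(Pow(Add(2, 4), Rational(1, 2)), 2) = Pow(Pow(6, Rational(1, 2)), 2) = 6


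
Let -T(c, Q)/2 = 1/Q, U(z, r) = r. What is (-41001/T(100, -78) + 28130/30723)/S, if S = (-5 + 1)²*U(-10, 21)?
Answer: -49127247067/10322928 ≈ -4759.0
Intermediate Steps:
T(c, Q) = -2/Q
S = 336 (S = (-5 + 1)²*21 = (-4)²*21 = 16*21 = 336)
(-41001/T(100, -78) + 28130/30723)/S = (-41001/((-2/(-78))) + 28130/30723)/336 = (-41001/((-2*(-1/78))) + 28130*(1/30723))*(1/336) = (-41001/1/39 + 28130/30723)*(1/336) = (-41001*39 + 28130/30723)*(1/336) = (-1599039 + 28130/30723)*(1/336) = -49127247067/30723*1/336 = -49127247067/10322928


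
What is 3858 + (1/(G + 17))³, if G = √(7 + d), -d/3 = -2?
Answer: 10139102473/2628072 - 55*√13/1314036 ≈ 3858.0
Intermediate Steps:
d = 6 (d = -3*(-2) = 6)
G = √13 (G = √(7 + 6) = √13 ≈ 3.6056)
3858 + (1/(G + 17))³ = 3858 + (1/(√13 + 17))³ = 3858 + (1/(17 + √13))³ = 3858 + (17 + √13)⁻³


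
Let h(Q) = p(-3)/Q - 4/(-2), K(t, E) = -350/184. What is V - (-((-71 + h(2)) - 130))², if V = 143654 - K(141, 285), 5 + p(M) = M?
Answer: 9425115/92 ≈ 1.0245e+5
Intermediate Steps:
p(M) = -5 + M
K(t, E) = -175/92 (K(t, E) = -350*1/184 = -175/92)
h(Q) = 2 - 8/Q (h(Q) = (-5 - 3)/Q - 4/(-2) = -8/Q - 4*(-½) = -8/Q + 2 = 2 - 8/Q)
V = 13216343/92 (V = 143654 - 1*(-175/92) = 143654 + 175/92 = 13216343/92 ≈ 1.4366e+5)
V - (-((-71 + h(2)) - 130))² = 13216343/92 - (-((-71 + (2 - 8/2)) - 130))² = 13216343/92 - (-((-71 + (2 - 8*½)) - 130))² = 13216343/92 - (-((-71 + (2 - 4)) - 130))² = 13216343/92 - (-((-71 - 2) - 130))² = 13216343/92 - (-(-73 - 130))² = 13216343/92 - (-1*(-203))² = 13216343/92 - 1*203² = 13216343/92 - 1*41209 = 13216343/92 - 41209 = 9425115/92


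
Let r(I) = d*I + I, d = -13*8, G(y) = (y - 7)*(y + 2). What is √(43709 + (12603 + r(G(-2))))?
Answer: 2*√14078 ≈ 237.30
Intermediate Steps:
G(y) = (-7 + y)*(2 + y)
d = -104
r(I) = -103*I (r(I) = -104*I + I = -103*I)
√(43709 + (12603 + r(G(-2)))) = √(43709 + (12603 - 103*(-14 + (-2)² - 5*(-2)))) = √(43709 + (12603 - 103*(-14 + 4 + 10))) = √(43709 + (12603 - 103*0)) = √(43709 + (12603 + 0)) = √(43709 + 12603) = √56312 = 2*√14078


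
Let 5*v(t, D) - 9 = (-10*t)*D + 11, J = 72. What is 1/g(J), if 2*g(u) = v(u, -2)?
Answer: 1/146 ≈ 0.0068493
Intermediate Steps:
v(t, D) = 4 - 2*D*t (v(t, D) = 9/5 + ((-10*t)*D + 11)/5 = 9/5 + (-10*D*t + 11)/5 = 9/5 + (11 - 10*D*t)/5 = 9/5 + (11/5 - 2*D*t) = 4 - 2*D*t)
g(u) = 2 + 2*u (g(u) = (4 - 2*(-2)*u)/2 = (4 + 4*u)/2 = 2 + 2*u)
1/g(J) = 1/(2 + 2*72) = 1/(2 + 144) = 1/146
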